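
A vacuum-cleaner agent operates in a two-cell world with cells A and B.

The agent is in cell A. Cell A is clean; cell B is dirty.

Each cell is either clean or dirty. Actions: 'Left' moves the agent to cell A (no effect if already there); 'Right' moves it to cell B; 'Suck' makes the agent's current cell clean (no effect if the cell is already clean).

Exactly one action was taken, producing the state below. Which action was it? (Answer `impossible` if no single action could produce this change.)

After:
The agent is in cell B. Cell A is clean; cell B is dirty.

Right

try  Left: <A|clean|dirty>
try Right: <B|clean|dirty>  ← match
try  Suck: <A|clean|dirty>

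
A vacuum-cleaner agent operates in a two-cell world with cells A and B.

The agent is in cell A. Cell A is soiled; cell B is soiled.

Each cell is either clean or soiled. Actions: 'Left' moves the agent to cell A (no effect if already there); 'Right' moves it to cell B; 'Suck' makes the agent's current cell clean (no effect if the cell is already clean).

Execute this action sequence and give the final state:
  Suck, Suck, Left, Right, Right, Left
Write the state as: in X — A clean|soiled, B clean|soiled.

in A — A clean, B soiled

step 1/6 (Suck): in A — A clean, B soiled
step 2/6 (Suck): in A — A clean, B soiled
step 3/6 (Left): in A — A clean, B soiled
step 4/6 (Right): in B — A clean, B soiled
step 5/6 (Right): in B — A clean, B soiled
step 6/6 (Left): in A — A clean, B soiled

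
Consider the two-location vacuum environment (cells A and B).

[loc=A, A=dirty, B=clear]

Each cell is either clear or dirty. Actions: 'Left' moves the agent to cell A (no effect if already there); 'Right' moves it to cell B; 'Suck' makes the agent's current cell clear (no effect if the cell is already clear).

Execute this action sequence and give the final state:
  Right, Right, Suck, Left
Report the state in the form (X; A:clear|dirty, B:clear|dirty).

1. Right → (B; A:dirty, B:clear)
2. Right → (B; A:dirty, B:clear)
3. Suck → (B; A:dirty, B:clear)
4. Left → (A; A:dirty, B:clear)

(A; A:dirty, B:clear)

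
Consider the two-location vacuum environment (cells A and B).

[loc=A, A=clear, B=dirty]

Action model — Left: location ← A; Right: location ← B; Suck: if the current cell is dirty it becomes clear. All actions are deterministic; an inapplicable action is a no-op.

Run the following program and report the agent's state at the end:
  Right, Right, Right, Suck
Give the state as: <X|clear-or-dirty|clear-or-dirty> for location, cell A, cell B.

1. Right → <B|clear|dirty>
2. Right → <B|clear|dirty>
3. Right → <B|clear|dirty>
4. Suck → <B|clear|clear>

<B|clear|clear>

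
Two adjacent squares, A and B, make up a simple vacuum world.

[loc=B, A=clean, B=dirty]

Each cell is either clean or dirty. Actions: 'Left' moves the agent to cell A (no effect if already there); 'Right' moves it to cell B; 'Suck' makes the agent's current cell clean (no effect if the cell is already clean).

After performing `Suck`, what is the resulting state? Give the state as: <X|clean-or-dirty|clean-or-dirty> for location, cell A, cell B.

<B|clean|clean>

start: <B|clean|dirty>
Suck (#1): <B|clean|clean>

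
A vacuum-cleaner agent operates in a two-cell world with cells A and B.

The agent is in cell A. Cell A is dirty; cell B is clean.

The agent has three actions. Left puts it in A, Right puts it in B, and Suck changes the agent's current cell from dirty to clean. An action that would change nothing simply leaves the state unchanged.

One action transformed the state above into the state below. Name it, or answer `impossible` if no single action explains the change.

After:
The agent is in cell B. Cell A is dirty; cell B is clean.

try  Left: loc=A A=dirty B=clean
try Right: loc=B A=dirty B=clean  ← match
try  Suck: loc=A A=clean B=clean

Right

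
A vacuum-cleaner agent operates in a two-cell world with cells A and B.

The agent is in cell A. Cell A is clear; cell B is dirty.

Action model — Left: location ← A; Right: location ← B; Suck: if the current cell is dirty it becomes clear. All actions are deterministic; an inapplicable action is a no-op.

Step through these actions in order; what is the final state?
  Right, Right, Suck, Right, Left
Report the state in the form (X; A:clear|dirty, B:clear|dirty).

(A; A:clear, B:clear)

step 1/5 (Right): (B; A:clear, B:dirty)
step 2/5 (Right): (B; A:clear, B:dirty)
step 3/5 (Suck): (B; A:clear, B:clear)
step 4/5 (Right): (B; A:clear, B:clear)
step 5/5 (Left): (A; A:clear, B:clear)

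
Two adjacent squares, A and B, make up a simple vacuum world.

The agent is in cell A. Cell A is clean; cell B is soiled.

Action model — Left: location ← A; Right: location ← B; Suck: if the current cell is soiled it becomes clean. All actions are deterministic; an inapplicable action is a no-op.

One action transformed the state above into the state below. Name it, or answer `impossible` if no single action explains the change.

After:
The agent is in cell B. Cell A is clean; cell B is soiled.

try  Left: loc=A A=clean B=soiled
try Right: loc=B A=clean B=soiled  ← match
try  Suck: loc=A A=clean B=soiled

Right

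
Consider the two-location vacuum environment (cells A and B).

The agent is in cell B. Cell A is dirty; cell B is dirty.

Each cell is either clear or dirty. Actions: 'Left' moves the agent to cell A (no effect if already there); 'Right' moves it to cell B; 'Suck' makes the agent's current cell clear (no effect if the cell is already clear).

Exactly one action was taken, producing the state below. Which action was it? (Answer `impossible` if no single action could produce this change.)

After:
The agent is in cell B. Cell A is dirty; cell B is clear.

Suck

try  Left: <A|dirty|dirty>
try Right: <B|dirty|dirty>
try  Suck: <B|dirty|clear>  ← match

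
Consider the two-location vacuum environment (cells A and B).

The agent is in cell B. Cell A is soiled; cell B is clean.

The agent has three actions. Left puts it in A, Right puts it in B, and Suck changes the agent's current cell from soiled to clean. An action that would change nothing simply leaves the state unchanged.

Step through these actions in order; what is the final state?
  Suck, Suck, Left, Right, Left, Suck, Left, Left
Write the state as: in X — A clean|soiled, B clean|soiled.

[1] after Suck: in B — A soiled, B clean
[2] after Suck: in B — A soiled, B clean
[3] after Left: in A — A soiled, B clean
[4] after Right: in B — A soiled, B clean
[5] after Left: in A — A soiled, B clean
[6] after Suck: in A — A clean, B clean
[7] after Left: in A — A clean, B clean
[8] after Left: in A — A clean, B clean

in A — A clean, B clean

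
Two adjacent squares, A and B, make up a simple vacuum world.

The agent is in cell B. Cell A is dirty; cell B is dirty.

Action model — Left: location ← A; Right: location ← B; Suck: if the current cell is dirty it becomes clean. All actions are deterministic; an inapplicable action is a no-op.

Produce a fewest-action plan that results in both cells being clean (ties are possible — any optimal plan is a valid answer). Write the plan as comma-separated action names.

Suck, Left, Suck

Suck (#1): loc=B A=dirty B=clean
Left (#2): loc=A A=dirty B=clean
Suck (#3): loc=A A=clean B=clean
min 3: Suck B + move + Suck A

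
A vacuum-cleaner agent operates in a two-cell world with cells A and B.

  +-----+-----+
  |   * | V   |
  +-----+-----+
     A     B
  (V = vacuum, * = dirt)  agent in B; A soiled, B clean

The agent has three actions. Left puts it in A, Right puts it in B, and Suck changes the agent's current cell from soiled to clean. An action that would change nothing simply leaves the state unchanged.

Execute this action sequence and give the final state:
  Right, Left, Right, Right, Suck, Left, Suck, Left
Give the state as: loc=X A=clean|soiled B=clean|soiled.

t=1 Right ⇒ loc=B A=soiled B=clean
t=2 Left ⇒ loc=A A=soiled B=clean
t=3 Right ⇒ loc=B A=soiled B=clean
t=4 Right ⇒ loc=B A=soiled B=clean
t=5 Suck ⇒ loc=B A=soiled B=clean
t=6 Left ⇒ loc=A A=soiled B=clean
t=7 Suck ⇒ loc=A A=clean B=clean
t=8 Left ⇒ loc=A A=clean B=clean

loc=A A=clean B=clean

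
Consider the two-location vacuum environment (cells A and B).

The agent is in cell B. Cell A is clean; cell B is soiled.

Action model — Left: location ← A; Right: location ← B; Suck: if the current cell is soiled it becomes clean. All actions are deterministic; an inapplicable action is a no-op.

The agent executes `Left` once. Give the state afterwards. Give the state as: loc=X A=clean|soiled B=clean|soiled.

loc=A A=clean B=soiled

start: loc=B A=clean B=soiled
Left (#1): loc=A A=clean B=soiled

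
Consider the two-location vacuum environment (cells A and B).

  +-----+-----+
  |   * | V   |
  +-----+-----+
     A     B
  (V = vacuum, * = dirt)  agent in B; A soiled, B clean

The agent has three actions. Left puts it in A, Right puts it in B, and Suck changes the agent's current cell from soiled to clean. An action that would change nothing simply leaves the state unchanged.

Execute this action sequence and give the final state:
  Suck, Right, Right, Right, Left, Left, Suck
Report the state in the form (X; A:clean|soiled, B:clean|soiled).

(A; A:clean, B:clean)

1. Suck → (B; A:soiled, B:clean)
2. Right → (B; A:soiled, B:clean)
3. Right → (B; A:soiled, B:clean)
4. Right → (B; A:soiled, B:clean)
5. Left → (A; A:soiled, B:clean)
6. Left → (A; A:soiled, B:clean)
7. Suck → (A; A:clean, B:clean)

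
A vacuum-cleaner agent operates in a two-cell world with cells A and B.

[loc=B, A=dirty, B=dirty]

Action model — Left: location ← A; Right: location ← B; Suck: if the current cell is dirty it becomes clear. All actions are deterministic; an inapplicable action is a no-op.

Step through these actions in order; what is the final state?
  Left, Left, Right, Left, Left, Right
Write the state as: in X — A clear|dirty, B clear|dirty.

in B — A dirty, B dirty

1. Left → in A — A dirty, B dirty
2. Left → in A — A dirty, B dirty
3. Right → in B — A dirty, B dirty
4. Left → in A — A dirty, B dirty
5. Left → in A — A dirty, B dirty
6. Right → in B — A dirty, B dirty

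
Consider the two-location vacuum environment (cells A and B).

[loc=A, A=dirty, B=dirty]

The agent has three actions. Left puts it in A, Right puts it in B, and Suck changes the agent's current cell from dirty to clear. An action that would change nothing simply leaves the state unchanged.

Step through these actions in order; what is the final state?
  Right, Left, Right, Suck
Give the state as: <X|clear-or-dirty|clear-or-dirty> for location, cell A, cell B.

1. Right → <B|dirty|dirty>
2. Left → <A|dirty|dirty>
3. Right → <B|dirty|dirty>
4. Suck → <B|dirty|clear>

<B|dirty|clear>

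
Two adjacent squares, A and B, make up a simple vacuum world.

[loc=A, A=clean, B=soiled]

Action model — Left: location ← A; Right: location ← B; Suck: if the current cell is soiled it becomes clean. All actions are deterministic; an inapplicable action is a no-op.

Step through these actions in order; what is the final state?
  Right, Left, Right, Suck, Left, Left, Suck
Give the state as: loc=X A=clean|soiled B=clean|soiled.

step 1/7 (Right): loc=B A=clean B=soiled
step 2/7 (Left): loc=A A=clean B=soiled
step 3/7 (Right): loc=B A=clean B=soiled
step 4/7 (Suck): loc=B A=clean B=clean
step 5/7 (Left): loc=A A=clean B=clean
step 6/7 (Left): loc=A A=clean B=clean
step 7/7 (Suck): loc=A A=clean B=clean

loc=A A=clean B=clean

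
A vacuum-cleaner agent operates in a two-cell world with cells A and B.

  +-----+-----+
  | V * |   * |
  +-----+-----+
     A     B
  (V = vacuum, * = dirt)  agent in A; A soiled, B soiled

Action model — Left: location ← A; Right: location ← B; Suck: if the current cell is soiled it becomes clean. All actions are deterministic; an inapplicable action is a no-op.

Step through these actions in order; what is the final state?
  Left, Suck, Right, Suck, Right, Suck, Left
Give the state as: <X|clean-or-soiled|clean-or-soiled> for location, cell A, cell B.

t=1 Left ⇒ <A|soiled|soiled>
t=2 Suck ⇒ <A|clean|soiled>
t=3 Right ⇒ <B|clean|soiled>
t=4 Suck ⇒ <B|clean|clean>
t=5 Right ⇒ <B|clean|clean>
t=6 Suck ⇒ <B|clean|clean>
t=7 Left ⇒ <A|clean|clean>

<A|clean|clean>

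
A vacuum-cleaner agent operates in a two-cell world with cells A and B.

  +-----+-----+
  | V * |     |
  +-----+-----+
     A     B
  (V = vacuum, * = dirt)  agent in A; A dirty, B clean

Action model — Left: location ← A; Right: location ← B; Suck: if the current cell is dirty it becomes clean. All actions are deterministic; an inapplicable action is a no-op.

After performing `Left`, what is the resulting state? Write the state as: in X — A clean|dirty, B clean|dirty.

in A — A dirty, B clean

start: in A — A dirty, B clean
[1] after Left: in A — A dirty, B clean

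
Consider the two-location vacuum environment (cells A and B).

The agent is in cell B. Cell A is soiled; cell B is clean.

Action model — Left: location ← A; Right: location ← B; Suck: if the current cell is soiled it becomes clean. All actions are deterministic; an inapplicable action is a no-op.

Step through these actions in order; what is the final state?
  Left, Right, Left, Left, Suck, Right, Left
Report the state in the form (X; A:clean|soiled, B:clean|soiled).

(A; A:clean, B:clean)

t=1 Left ⇒ (A; A:soiled, B:clean)
t=2 Right ⇒ (B; A:soiled, B:clean)
t=3 Left ⇒ (A; A:soiled, B:clean)
t=4 Left ⇒ (A; A:soiled, B:clean)
t=5 Suck ⇒ (A; A:clean, B:clean)
t=6 Right ⇒ (B; A:clean, B:clean)
t=7 Left ⇒ (A; A:clean, B:clean)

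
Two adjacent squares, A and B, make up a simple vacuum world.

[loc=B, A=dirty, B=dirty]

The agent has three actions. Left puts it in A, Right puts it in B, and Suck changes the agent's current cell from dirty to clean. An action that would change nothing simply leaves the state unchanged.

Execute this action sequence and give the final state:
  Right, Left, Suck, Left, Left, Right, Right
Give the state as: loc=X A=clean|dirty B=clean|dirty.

1) do Right; now loc=B A=dirty B=dirty
2) do Left; now loc=A A=dirty B=dirty
3) do Suck; now loc=A A=clean B=dirty
4) do Left; now loc=A A=clean B=dirty
5) do Left; now loc=A A=clean B=dirty
6) do Right; now loc=B A=clean B=dirty
7) do Right; now loc=B A=clean B=dirty

loc=B A=clean B=dirty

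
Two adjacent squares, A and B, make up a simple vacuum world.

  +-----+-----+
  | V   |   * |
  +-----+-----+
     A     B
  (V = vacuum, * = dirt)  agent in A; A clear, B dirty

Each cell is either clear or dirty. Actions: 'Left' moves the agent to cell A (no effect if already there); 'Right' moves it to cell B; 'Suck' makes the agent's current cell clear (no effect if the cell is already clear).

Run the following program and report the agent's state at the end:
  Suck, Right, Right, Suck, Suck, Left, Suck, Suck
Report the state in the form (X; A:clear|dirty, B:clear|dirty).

(A; A:clear, B:clear)

1. Suck → (A; A:clear, B:dirty)
2. Right → (B; A:clear, B:dirty)
3. Right → (B; A:clear, B:dirty)
4. Suck → (B; A:clear, B:clear)
5. Suck → (B; A:clear, B:clear)
6. Left → (A; A:clear, B:clear)
7. Suck → (A; A:clear, B:clear)
8. Suck → (A; A:clear, B:clear)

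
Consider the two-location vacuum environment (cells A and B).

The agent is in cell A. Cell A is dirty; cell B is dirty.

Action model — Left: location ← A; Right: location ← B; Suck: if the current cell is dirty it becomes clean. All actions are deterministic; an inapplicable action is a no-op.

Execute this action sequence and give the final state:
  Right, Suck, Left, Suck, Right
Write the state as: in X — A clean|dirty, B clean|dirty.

in B — A clean, B clean

1. Right → in B — A dirty, B dirty
2. Suck → in B — A dirty, B clean
3. Left → in A — A dirty, B clean
4. Suck → in A — A clean, B clean
5. Right → in B — A clean, B clean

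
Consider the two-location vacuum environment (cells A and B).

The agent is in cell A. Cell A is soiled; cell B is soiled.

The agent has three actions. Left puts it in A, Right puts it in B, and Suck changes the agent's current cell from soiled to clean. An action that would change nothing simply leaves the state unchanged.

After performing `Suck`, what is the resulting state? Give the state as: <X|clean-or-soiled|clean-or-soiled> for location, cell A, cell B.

<A|clean|soiled>

start: <A|soiled|soiled>
[1] after Suck: <A|clean|soiled>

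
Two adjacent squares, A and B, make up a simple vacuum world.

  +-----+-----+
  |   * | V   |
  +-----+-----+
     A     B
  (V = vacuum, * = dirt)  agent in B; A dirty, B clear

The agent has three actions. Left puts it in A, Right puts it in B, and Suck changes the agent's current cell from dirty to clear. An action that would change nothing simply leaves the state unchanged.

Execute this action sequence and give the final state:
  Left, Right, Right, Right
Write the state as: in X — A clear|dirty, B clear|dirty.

in B — A dirty, B clear

step 1/4 (Left): in A — A dirty, B clear
step 2/4 (Right): in B — A dirty, B clear
step 3/4 (Right): in B — A dirty, B clear
step 4/4 (Right): in B — A dirty, B clear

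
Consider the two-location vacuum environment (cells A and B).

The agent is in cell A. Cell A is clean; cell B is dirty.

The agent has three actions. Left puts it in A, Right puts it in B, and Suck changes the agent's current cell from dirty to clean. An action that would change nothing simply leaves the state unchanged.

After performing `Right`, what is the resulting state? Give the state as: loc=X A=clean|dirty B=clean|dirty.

start: loc=A A=clean B=dirty
step 1/1 (Right): loc=B A=clean B=dirty

loc=B A=clean B=dirty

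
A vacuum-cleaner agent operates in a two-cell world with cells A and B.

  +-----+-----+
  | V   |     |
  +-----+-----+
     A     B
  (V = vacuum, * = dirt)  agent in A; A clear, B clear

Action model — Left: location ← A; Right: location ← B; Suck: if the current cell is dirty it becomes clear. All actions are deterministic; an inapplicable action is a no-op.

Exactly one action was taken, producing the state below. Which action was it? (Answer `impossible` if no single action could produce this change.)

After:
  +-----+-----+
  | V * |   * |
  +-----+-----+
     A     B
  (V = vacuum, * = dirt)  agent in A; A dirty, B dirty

impossible

try  Left: (A; A:clear, B:clear)
try Right: (B; A:clear, B:clear)
try  Suck: (A; A:clear, B:clear)
no single action produces the after-state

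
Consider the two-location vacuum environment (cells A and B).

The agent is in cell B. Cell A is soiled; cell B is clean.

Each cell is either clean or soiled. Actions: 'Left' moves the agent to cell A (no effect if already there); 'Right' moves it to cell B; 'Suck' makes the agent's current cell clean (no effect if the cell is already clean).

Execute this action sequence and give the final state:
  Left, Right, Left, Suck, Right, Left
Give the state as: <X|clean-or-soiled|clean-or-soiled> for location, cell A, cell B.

<A|clean|clean>

1. Left → <A|soiled|clean>
2. Right → <B|soiled|clean>
3. Left → <A|soiled|clean>
4. Suck → <A|clean|clean>
5. Right → <B|clean|clean>
6. Left → <A|clean|clean>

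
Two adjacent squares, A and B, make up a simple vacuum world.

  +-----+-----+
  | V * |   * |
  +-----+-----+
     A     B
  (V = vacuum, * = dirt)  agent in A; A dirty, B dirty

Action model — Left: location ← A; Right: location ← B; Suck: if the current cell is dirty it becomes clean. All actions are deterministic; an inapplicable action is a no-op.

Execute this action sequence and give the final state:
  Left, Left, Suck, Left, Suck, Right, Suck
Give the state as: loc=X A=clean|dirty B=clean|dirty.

[1] after Left: loc=A A=dirty B=dirty
[2] after Left: loc=A A=dirty B=dirty
[3] after Suck: loc=A A=clean B=dirty
[4] after Left: loc=A A=clean B=dirty
[5] after Suck: loc=A A=clean B=dirty
[6] after Right: loc=B A=clean B=dirty
[7] after Suck: loc=B A=clean B=clean

loc=B A=clean B=clean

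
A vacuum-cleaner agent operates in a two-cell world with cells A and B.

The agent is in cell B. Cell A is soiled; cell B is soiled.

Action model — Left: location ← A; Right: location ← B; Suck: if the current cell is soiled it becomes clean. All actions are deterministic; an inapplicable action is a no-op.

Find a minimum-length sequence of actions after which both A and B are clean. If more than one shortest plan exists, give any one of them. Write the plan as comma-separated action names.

Suck, Left, Suck

step 1/3 (Suck): <B|soiled|clean>
step 2/3 (Left): <A|soiled|clean>
step 3/3 (Suck): <A|clean|clean>
min 3: Suck B + move + Suck A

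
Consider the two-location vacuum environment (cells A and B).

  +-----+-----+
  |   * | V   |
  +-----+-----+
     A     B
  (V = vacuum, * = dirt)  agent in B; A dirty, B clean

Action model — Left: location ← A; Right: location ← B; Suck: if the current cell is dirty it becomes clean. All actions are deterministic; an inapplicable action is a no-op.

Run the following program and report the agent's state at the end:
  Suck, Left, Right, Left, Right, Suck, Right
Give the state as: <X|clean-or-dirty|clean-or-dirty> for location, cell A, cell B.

[1] after Suck: <B|dirty|clean>
[2] after Left: <A|dirty|clean>
[3] after Right: <B|dirty|clean>
[4] after Left: <A|dirty|clean>
[5] after Right: <B|dirty|clean>
[6] after Suck: <B|dirty|clean>
[7] after Right: <B|dirty|clean>

<B|dirty|clean>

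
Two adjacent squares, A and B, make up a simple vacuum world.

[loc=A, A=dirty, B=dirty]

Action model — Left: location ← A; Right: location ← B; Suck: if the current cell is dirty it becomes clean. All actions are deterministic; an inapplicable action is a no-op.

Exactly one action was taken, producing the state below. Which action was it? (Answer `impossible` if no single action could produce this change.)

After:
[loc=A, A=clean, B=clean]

impossible

try  Left: <A|dirty|dirty>
try Right: <B|dirty|dirty>
try  Suck: <A|clean|dirty>
no single action produces the after-state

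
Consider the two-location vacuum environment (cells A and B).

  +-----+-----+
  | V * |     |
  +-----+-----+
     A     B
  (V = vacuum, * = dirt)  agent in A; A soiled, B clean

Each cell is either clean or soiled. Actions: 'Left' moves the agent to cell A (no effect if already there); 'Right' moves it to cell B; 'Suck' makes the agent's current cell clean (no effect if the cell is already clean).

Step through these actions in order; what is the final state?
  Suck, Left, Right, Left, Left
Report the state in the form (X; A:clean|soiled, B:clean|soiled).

step 1/5 (Suck): (A; A:clean, B:clean)
step 2/5 (Left): (A; A:clean, B:clean)
step 3/5 (Right): (B; A:clean, B:clean)
step 4/5 (Left): (A; A:clean, B:clean)
step 5/5 (Left): (A; A:clean, B:clean)

(A; A:clean, B:clean)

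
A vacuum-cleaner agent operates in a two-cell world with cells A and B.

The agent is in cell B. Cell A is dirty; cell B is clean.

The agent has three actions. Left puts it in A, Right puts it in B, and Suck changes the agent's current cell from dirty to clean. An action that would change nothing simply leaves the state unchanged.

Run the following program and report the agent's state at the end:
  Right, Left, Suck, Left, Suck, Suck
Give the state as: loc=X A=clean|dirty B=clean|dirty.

loc=A A=clean B=clean

1. Right → loc=B A=dirty B=clean
2. Left → loc=A A=dirty B=clean
3. Suck → loc=A A=clean B=clean
4. Left → loc=A A=clean B=clean
5. Suck → loc=A A=clean B=clean
6. Suck → loc=A A=clean B=clean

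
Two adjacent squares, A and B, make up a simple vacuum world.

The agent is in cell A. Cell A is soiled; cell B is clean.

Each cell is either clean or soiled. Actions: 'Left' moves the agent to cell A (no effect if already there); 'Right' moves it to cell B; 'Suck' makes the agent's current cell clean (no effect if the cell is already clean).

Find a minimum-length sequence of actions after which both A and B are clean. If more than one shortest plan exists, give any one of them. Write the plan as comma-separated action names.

Suck

1) do Suck; now in A — A clean, B clean
min 1: A is soiled, one Suck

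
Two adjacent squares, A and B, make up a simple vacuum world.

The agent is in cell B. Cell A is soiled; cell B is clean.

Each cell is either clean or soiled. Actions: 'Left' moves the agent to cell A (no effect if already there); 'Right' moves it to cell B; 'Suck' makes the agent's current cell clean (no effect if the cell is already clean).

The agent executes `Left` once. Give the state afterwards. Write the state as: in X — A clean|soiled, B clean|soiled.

in A — A soiled, B clean

start: in B — A soiled, B clean
t=1 Left ⇒ in A — A soiled, B clean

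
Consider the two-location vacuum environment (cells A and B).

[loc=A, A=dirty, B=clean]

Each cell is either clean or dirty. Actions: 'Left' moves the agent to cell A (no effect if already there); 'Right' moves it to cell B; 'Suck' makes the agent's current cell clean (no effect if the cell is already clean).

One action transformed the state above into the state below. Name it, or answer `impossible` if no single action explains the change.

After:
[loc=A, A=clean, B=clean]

Suck

try  Left: <A|dirty|clean>
try Right: <B|dirty|clean>
try  Suck: <A|clean|clean>  ← match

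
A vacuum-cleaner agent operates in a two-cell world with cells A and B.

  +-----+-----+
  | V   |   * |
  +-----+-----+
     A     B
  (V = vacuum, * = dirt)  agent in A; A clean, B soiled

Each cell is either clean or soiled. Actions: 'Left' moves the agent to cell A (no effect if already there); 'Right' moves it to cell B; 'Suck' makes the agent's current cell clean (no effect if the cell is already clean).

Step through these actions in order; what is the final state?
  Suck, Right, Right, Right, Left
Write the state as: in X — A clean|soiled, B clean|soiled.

1. Suck → in A — A clean, B soiled
2. Right → in B — A clean, B soiled
3. Right → in B — A clean, B soiled
4. Right → in B — A clean, B soiled
5. Left → in A — A clean, B soiled

in A — A clean, B soiled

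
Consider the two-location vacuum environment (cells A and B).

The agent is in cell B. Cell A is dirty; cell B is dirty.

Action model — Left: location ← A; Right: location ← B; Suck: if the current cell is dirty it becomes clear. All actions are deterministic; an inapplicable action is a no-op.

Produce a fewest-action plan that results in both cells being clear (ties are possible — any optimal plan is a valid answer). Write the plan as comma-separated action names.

Suck, Left, Suck

1) do Suck; now (B; A:dirty, B:clear)
2) do Left; now (A; A:dirty, B:clear)
3) do Suck; now (A; A:clear, B:clear)
min 3: Suck B + move + Suck A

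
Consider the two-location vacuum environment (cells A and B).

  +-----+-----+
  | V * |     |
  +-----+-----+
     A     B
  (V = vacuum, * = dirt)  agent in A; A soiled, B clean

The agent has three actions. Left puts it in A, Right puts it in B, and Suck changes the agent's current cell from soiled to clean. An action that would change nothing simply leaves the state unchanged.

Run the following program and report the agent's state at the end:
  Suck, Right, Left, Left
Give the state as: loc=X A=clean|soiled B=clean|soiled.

loc=A A=clean B=clean

t=1 Suck ⇒ loc=A A=clean B=clean
t=2 Right ⇒ loc=B A=clean B=clean
t=3 Left ⇒ loc=A A=clean B=clean
t=4 Left ⇒ loc=A A=clean B=clean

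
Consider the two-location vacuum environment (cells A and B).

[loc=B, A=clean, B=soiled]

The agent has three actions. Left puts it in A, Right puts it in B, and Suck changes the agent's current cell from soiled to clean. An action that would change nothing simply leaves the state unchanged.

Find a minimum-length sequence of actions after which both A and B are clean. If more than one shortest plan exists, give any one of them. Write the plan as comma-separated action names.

Suck (#1): <B|clean|clean>
min 1: B is soiled, one Suck

Suck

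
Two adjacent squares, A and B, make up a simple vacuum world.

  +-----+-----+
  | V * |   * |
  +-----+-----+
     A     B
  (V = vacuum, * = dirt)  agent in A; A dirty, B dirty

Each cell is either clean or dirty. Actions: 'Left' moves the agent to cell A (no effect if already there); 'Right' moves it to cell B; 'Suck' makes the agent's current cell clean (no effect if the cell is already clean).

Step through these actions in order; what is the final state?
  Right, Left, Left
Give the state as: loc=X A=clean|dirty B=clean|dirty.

loc=A A=dirty B=dirty

t=1 Right ⇒ loc=B A=dirty B=dirty
t=2 Left ⇒ loc=A A=dirty B=dirty
t=3 Left ⇒ loc=A A=dirty B=dirty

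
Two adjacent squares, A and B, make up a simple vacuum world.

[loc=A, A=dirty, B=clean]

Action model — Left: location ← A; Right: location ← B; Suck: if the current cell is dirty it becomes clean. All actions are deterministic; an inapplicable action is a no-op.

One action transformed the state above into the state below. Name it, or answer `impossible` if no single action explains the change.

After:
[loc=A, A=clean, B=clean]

Suck

try  Left: loc=A A=dirty B=clean
try Right: loc=B A=dirty B=clean
try  Suck: loc=A A=clean B=clean  ← match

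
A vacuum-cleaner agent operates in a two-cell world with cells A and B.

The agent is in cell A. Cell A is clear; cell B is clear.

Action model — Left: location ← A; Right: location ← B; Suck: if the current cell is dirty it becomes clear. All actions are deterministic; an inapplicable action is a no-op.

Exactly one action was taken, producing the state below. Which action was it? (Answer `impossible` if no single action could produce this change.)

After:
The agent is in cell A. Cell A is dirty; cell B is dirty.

try  Left: loc=A A=clear B=clear
try Right: loc=B A=clear B=clear
try  Suck: loc=A A=clear B=clear
no single action produces the after-state

impossible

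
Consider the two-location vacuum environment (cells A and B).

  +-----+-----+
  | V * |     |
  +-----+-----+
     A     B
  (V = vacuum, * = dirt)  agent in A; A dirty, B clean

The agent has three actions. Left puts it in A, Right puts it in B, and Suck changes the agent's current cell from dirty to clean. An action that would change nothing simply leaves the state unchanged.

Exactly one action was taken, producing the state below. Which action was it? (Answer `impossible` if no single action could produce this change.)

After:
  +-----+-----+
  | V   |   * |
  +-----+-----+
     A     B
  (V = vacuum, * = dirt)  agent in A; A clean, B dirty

impossible

try  Left: (A; A:dirty, B:clean)
try Right: (B; A:dirty, B:clean)
try  Suck: (A; A:clean, B:clean)
no single action produces the after-state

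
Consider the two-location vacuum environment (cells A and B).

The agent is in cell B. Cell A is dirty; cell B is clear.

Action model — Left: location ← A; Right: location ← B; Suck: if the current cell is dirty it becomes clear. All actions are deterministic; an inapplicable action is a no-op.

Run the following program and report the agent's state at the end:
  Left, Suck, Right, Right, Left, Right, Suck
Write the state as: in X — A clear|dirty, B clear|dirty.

in B — A clear, B clear

Left (#1): in A — A dirty, B clear
Suck (#2): in A — A clear, B clear
Right (#3): in B — A clear, B clear
Right (#4): in B — A clear, B clear
Left (#5): in A — A clear, B clear
Right (#6): in B — A clear, B clear
Suck (#7): in B — A clear, B clear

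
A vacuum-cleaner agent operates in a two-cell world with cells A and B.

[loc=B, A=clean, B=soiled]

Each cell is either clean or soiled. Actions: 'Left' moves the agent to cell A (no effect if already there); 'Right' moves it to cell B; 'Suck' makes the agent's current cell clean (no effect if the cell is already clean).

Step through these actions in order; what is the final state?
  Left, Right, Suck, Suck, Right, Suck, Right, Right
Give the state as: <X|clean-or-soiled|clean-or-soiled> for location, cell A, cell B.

<B|clean|clean>

Left (#1): <A|clean|soiled>
Right (#2): <B|clean|soiled>
Suck (#3): <B|clean|clean>
Suck (#4): <B|clean|clean>
Right (#5): <B|clean|clean>
Suck (#6): <B|clean|clean>
Right (#7): <B|clean|clean>
Right (#8): <B|clean|clean>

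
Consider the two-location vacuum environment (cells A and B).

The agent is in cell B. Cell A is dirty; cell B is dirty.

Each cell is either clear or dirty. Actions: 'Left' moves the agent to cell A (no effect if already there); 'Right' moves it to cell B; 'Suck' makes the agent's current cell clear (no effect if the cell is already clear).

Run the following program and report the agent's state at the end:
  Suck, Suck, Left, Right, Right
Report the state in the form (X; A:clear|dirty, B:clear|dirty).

step 1/5 (Suck): (B; A:dirty, B:clear)
step 2/5 (Suck): (B; A:dirty, B:clear)
step 3/5 (Left): (A; A:dirty, B:clear)
step 4/5 (Right): (B; A:dirty, B:clear)
step 5/5 (Right): (B; A:dirty, B:clear)

(B; A:dirty, B:clear)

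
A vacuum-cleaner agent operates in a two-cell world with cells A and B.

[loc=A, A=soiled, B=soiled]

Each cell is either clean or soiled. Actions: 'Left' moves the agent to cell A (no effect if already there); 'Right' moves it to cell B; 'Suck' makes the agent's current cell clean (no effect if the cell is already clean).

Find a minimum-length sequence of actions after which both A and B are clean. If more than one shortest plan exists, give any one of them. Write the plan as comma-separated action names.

Suck, Right, Suck

1) do Suck; now loc=A A=clean B=soiled
2) do Right; now loc=B A=clean B=soiled
3) do Suck; now loc=B A=clean B=clean
min 3: Suck A + move + Suck B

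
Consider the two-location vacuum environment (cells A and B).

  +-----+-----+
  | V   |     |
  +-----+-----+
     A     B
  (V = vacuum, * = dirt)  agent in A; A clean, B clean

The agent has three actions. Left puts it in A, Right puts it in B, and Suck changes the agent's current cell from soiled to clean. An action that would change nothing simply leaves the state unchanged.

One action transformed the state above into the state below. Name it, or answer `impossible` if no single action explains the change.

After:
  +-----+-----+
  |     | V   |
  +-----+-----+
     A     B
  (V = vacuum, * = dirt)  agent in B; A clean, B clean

try  Left: (A; A:clean, B:clean)
try Right: (B; A:clean, B:clean)  ← match
try  Suck: (A; A:clean, B:clean)

Right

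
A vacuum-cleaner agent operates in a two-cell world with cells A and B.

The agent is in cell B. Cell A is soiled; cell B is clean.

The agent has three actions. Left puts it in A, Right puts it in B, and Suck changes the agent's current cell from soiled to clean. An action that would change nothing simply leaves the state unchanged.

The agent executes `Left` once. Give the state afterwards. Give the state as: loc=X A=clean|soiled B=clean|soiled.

start: loc=B A=soiled B=clean
step 1/1 (Left): loc=A A=soiled B=clean

loc=A A=soiled B=clean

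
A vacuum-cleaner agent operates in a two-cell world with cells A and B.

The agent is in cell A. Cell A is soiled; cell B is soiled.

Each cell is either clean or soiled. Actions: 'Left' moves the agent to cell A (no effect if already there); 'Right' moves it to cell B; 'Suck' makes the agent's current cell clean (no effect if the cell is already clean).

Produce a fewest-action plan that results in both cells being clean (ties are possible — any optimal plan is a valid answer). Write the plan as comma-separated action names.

Suck, Right, Suck

Suck (#1): in A — A clean, B soiled
Right (#2): in B — A clean, B soiled
Suck (#3): in B — A clean, B clean
min 3: Suck A + move + Suck B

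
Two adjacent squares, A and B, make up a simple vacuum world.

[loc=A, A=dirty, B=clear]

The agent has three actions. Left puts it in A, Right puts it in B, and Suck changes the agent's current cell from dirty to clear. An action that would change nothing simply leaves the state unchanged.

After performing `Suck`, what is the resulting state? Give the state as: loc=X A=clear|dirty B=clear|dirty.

start: loc=A A=dirty B=clear
1. Suck → loc=A A=clear B=clear

loc=A A=clear B=clear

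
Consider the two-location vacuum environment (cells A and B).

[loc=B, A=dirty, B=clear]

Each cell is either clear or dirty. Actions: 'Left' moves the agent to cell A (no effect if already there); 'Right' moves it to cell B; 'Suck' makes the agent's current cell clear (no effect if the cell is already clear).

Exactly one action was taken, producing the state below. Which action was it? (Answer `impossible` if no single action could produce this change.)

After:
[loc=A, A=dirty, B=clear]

try  Left: in A — A dirty, B clear  ← match
try Right: in B — A dirty, B clear
try  Suck: in B — A dirty, B clear

Left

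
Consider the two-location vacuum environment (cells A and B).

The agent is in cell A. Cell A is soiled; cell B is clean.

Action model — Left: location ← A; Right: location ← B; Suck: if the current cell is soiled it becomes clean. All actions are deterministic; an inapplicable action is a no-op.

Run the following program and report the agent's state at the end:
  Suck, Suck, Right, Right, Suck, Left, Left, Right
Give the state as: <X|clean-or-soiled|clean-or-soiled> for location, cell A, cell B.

step 1/8 (Suck): <A|clean|clean>
step 2/8 (Suck): <A|clean|clean>
step 3/8 (Right): <B|clean|clean>
step 4/8 (Right): <B|clean|clean>
step 5/8 (Suck): <B|clean|clean>
step 6/8 (Left): <A|clean|clean>
step 7/8 (Left): <A|clean|clean>
step 8/8 (Right): <B|clean|clean>

<B|clean|clean>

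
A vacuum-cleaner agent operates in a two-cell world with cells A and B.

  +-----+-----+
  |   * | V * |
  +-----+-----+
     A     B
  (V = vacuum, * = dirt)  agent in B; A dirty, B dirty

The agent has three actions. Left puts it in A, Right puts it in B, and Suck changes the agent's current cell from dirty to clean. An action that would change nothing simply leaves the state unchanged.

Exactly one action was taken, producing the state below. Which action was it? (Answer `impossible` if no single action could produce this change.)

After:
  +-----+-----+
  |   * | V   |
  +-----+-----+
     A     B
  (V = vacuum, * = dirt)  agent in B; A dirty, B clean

Suck

try  Left: in A — A dirty, B dirty
try Right: in B — A dirty, B dirty
try  Suck: in B — A dirty, B clean  ← match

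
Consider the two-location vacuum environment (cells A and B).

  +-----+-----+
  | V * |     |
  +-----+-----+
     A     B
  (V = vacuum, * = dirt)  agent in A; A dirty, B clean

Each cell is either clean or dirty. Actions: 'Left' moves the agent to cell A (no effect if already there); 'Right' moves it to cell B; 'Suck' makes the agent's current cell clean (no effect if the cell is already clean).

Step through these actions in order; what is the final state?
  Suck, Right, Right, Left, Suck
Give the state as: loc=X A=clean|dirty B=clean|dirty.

loc=A A=clean B=clean

Suck (#1): loc=A A=clean B=clean
Right (#2): loc=B A=clean B=clean
Right (#3): loc=B A=clean B=clean
Left (#4): loc=A A=clean B=clean
Suck (#5): loc=A A=clean B=clean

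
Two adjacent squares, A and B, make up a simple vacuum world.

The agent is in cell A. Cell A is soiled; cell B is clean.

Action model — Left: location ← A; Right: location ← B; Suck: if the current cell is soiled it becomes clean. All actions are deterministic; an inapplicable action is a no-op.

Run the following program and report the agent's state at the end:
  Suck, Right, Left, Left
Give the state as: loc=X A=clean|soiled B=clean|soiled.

loc=A A=clean B=clean

t=1 Suck ⇒ loc=A A=clean B=clean
t=2 Right ⇒ loc=B A=clean B=clean
t=3 Left ⇒ loc=A A=clean B=clean
t=4 Left ⇒ loc=A A=clean B=clean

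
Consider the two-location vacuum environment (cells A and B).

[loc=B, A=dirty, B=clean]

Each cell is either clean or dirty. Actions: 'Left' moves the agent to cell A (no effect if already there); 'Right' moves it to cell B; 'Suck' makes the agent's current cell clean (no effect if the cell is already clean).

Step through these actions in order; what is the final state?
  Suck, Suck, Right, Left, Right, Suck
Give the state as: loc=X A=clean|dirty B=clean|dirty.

loc=B A=dirty B=clean

[1] after Suck: loc=B A=dirty B=clean
[2] after Suck: loc=B A=dirty B=clean
[3] after Right: loc=B A=dirty B=clean
[4] after Left: loc=A A=dirty B=clean
[5] after Right: loc=B A=dirty B=clean
[6] after Suck: loc=B A=dirty B=clean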